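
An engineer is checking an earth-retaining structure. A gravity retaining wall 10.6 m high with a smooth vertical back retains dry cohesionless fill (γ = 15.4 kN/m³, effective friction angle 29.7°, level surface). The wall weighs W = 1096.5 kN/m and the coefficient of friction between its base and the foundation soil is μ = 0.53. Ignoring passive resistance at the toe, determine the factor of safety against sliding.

K_a = tan²(45° − 29.7°/2) = 0.3374.
P_a = ½K_aγH² = 0.5×0.3374×15.4×10.6² = 291.9 kN/m, acting at H/3 = 3.533 m above the base.
FS_sliding = μW / P_a = 0.53×1096.5 / 291.9 = 1.991.

1.99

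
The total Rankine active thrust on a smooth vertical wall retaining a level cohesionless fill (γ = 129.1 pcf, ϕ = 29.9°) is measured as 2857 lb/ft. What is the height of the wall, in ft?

11.5 ft

K_a = 0.3347. P_a = ½ K_a γ H² ⇒ H = √(2P_a/(K_a γ)).
H = √(2×2857/(0.3347×129.1)) = 11.50 ft.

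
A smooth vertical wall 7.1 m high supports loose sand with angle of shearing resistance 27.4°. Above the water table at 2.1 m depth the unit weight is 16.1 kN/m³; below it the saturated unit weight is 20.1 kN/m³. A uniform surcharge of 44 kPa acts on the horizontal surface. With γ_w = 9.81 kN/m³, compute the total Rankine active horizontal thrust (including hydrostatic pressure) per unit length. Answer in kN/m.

K_a = tan²(45° − φ/2) = 0.3697.
γ' = 20.1 − 9.81 = 10.29 kN/m³. h₂ = H − d_w = 5.0 m.
σ'_h: at surface K_a·q = 16.27; at WT K_a(q+γd_w) = 28.76; at base K_a(q+γd_w+γ'h₂) = 47.78 kPa.
P₁ = ½(16.27+28.76)×2.1 = 47.28; P₂ = ½(28.76+47.78)×5.0 = 191.4; P_w = ½γ_w h₂² = 122.6.
Total = 47.28+191.4+122.6 = 361.3 kN/m.

361 kN/m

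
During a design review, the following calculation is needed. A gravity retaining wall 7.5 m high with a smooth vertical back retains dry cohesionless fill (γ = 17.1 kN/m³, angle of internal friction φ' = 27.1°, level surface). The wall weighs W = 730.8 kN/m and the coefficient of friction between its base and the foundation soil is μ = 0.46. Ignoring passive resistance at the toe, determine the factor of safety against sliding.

1.87

K_a = tan²(45° − 27.1°/2) = 0.3741.
P_a = ½K_aγH² = 0.5×0.3741×17.1×7.5² = 179.9 kN/m, acting at H/3 = 2.500 m above the base.
FS_sliding = μW / P_a = 0.46×730.8 / 179.9 = 1.869.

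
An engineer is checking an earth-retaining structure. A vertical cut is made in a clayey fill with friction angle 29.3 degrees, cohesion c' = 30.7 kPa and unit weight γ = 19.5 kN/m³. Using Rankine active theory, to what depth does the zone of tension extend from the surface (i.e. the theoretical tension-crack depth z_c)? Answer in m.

5.38 m

K_a = tan²(45° − 29.3°/2) = 0.3428; √K_a = 0.5855.
The active pressure is zero where K_a γ z = 2c√K_a, so z_c = 2c/(γ√K_a) = 2×30.7/(19.5×0.5855) = 5.378 m.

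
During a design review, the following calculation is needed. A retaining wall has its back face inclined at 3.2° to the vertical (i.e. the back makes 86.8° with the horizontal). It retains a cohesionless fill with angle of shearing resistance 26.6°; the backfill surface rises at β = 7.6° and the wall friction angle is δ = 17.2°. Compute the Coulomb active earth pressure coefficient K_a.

0.405

K_a = sin²(α+φ) / [sin²α · sin(α−δ) · (1 + √{sin(φ+δ)sin(φ−β) / (sin(α−δ)sin(α+β))})²].
With α = 86.8°, φ = 26.6°, δ = 17.2°, β = 7.6°: K_a = 0.4055.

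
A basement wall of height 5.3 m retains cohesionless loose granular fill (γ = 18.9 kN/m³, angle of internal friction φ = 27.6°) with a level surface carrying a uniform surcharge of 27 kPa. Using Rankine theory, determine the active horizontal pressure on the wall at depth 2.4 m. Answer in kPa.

K_a = (1 − sin φ)/(1 + sin φ) = 0.3668.
σ_v = γz + q = 18.9 × 2.4 + 27 = 72.36 kPa.
σ_h = K_a σ_v = 0.3668 × 72.36 = 26.54 kPa.

26.5 kPa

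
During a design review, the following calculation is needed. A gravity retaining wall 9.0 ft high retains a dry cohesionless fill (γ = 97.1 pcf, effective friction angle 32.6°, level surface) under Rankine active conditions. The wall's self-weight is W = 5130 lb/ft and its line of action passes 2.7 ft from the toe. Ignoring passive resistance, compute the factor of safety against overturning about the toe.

3.92

K_a = tan²(45° − 32.6°/2) = 0.2997.
P_a = ½K_aγH² = 0.5×0.2997×97.1×9.0² = 1179 lb/ft, acting at H/3 = 3.000 ft above the base.
Overturning moment M_o = P_a × H/3 = 1179 × 3.000 = 3536.
Resisting moment M_r = W × 2.7 = 5130 × 2.7 = 13850.
FS_overturning = M_r/M_o = 13850/3536 = 3.917.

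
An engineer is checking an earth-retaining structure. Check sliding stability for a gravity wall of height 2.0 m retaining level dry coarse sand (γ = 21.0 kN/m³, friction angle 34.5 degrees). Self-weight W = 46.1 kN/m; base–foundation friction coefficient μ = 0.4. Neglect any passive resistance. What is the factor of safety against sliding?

1.59

K_a = tan²(45° − 34.5°/2) = 0.2768.
P_a = ½K_aγH² = 0.5×0.2768×21.0×2.0² = 11.63 kN/m, acting at H/3 = 0.6667 m above the base.
FS_sliding = μW / P_a = 0.4×46.1 / 11.63 = 1.586.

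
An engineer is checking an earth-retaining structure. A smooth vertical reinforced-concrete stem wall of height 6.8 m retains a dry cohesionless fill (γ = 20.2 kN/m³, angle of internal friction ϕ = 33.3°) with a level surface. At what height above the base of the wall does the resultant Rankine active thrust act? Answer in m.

2.27 m

K_a = 0.2911.
The pressure distribution is triangular, so the resultant acts at H/3 above the base = 6.8/3 = 2.267 m.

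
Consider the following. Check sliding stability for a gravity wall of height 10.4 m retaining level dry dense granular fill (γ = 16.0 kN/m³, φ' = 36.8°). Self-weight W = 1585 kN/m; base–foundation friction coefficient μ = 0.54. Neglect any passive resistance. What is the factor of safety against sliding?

3.94

K_a = tan²(45° − 36.8°/2) = 0.2508.
P_a = ½K_aγH² = 0.5×0.2508×16.0×10.4² = 217.0 kN/m, acting at H/3 = 3.467 m above the base.
FS_sliding = μW / P_a = 0.54×1585 / 217.0 = 3.945.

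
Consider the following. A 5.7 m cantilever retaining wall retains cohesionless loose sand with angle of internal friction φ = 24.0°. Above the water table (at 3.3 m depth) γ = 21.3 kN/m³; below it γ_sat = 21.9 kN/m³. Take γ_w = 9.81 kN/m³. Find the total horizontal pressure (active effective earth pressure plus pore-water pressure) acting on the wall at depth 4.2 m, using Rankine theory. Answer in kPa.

K_a = (1 − sin φ)/(1 + sin φ) = 0.4217.
γ' = 21.9 − 9.81 = 12.09 kN/m³.
Effective vertical stress at 4.2 m: σ'_v = 21.3×3.3 + 12.09×0.900 = 81.17 kPa.
σ'_h = K_a σ'_v = 0.4217 × 81.17 = 34.23 kPa; u = γ_w × 0.900 = 8.829 kPa.
Total σ_h = 34.23 + 8.829 = 43.06 kPa.

43.1 kPa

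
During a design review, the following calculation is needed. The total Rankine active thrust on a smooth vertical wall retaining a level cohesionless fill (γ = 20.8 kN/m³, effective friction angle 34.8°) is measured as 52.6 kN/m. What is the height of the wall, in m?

K_a = 0.2733. P_a = ½ K_a γ H² ⇒ H = √(2P_a/(K_a γ)).
H = √(2×52.6/(0.2733×20.8)) = 4.302 m.

4.30 m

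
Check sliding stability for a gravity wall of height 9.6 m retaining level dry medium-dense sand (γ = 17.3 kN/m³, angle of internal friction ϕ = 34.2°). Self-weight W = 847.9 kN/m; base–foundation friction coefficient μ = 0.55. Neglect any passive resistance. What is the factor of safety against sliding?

K_a = tan²(45° − 34.2°/2) = 0.2803.
P_a = ½K_aγH² = 0.5×0.2803×17.3×9.6² = 223.5 kN/m, acting at H/3 = 3.200 m above the base.
FS_sliding = μW / P_a = 0.55×847.9 / 223.5 = 2.087.

2.09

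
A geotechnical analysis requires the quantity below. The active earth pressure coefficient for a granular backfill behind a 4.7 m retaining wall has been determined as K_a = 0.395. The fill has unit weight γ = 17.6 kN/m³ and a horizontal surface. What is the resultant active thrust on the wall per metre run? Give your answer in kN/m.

P = ½ K_a γ H² = 0.5 × 0.395 × 17.6 × 4.7² = 76.78 kN/m.

76.8 kN/m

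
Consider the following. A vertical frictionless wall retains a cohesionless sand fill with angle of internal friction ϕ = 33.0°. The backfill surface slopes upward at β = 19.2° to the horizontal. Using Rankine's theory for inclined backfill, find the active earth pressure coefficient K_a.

0.350

K_a = cos β · (cos β − √(cos²β − cos²φ)) / (cos β + √(cos²β − cos²φ)).
cos β = 0.9444, cos φ = 0.8387, √(cos²β − cos²φ) = 0.4341.
K_a = 0.9444 × (0.9444 − 0.4341)/(0.9444 + 0.4341) = 0.3495.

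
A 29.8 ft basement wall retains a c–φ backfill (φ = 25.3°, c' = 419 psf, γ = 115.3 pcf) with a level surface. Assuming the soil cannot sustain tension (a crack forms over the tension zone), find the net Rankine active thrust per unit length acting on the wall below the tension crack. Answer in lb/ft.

K_a = 0.4012; √K_a = 0.6334.
Tension-crack depth z_c = 2c/(γ√K_a) = 2×419/(115.3×0.6334) = 11.47 ft.
σ_a at base = K_a γ H − 2c√K_a = 0.4012×115.3×29.8 − 2×419×0.6334 = 847.7 psf.
P_a = ½ × 847.7 × (H − z_c) = 0.5×847.7×18.33 = 7767 lb/ft.

7770 lb/ft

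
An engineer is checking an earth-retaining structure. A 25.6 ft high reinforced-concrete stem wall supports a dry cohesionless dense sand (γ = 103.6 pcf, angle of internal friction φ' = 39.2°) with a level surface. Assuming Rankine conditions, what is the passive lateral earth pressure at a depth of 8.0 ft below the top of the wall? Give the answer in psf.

3680 psf

K_p = (1 + sin φ)/(1 − sin φ) = 4.435.
σ_h = K_p γ z = 4.435 × 103.6 × 8.0 = 3676 psf.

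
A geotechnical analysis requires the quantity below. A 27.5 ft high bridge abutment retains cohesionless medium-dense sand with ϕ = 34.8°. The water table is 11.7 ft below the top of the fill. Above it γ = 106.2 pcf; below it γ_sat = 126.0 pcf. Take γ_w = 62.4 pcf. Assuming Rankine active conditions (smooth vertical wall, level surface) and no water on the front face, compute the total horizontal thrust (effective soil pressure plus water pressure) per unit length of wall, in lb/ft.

K_a = tan²(45° − φ/2) = 0.2733.
γ' = 126.0 − 62.4 = 63.60 pcf. Depth below WT = 15.8 ft.
σ'_h at WT = K_a γ d_w = 339.6 psf; at base = 339.6 + K_a γ' × 15.8 = 614.2 psf.
P₁ (0–11.7 ft) = ½×339.6×11.7 = 1987. P₂ (11.7–27.5 ft) = ½(339.6+614.2)×15.8 = 7535.
P_w = ½ γ_w h₂² = 0.5×62.4×15.8² = 7789. Total = 1987+7535+7789 = 17310 lb/ft.

17300 lb/ft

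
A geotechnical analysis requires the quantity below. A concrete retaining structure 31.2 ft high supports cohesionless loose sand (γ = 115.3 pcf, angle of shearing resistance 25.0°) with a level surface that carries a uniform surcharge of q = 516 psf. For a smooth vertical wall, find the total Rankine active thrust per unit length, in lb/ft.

29300 lb/ft

K_a = tan²(45° − φ/2) = 0.4059.
Soil triangle: ½ K_a γ H² = 0.5×0.4059×115.3×31.2² = 22780 lb/ft.
Surcharge rectangle: K_a q H = 0.4059×516×31.2 = 6534 lb/ft.
Total = 22780 + 6534 = 29310 lb/ft.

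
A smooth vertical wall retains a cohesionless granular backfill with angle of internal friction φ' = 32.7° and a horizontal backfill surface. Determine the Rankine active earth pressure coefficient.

0.298

K_a = tan²(45° − φ/2) = tan²(28.65°) = 0.2985.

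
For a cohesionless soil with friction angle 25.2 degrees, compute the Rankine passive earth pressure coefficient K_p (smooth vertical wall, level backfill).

K_p = (1 + sin φ)/(1 − sin φ) = tan²(45° + 25.2°/2) = 2.483.

2.48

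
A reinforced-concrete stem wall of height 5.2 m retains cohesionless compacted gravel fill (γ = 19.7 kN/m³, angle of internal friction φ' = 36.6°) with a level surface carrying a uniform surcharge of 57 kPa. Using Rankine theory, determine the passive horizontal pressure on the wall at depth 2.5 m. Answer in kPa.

K_p = (1 + sin φ)/(1 − sin φ) = 3.953.
σ_v = γz + q = 19.7 × 2.5 + 57 = 106.2 kPa.
σ_h = K_p σ_v = 3.953 × 106.2 = 420.0 kPa.

420 kPa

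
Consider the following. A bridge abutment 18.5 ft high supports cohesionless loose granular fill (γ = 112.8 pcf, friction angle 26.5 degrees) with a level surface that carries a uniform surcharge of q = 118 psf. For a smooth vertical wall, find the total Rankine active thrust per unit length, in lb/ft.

K_a = tan²(45° − φ/2) = 0.3829.
Soil triangle: ½ K_a γ H² = 0.5×0.3829×112.8×18.5² = 7392 lb/ft.
Surcharge rectangle: K_a q H = 0.3829×118×18.5 = 836.0 lb/ft.
Total = 7392 + 836.0 = 8228 lb/ft.

8230 lb/ft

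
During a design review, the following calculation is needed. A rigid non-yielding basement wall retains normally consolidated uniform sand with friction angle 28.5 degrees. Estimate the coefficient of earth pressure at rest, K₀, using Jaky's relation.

0.523

K₀ = 1 − sin φ' = 1 − sin 28.5° = 0.5228.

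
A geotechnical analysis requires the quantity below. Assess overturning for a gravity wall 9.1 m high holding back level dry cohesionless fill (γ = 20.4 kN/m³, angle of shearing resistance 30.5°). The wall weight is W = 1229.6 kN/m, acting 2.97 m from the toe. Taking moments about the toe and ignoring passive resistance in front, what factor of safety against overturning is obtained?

4.36

K_a = tan²(45° − 30.5°/2) = 0.3267.
P_a = ½K_aγH² = 0.5×0.3267×20.4×9.1² = 275.9 kN/m, acting at H/3 = 3.033 m above the base.
Overturning moment M_o = P_a × H/3 = 275.9 × 3.033 = 837.0.
Resisting moment M_r = W × 2.97 = 1229.6 × 2.97 = 3652.
FS_overturning = M_r/M_o = 3652/837.0 = 4.363.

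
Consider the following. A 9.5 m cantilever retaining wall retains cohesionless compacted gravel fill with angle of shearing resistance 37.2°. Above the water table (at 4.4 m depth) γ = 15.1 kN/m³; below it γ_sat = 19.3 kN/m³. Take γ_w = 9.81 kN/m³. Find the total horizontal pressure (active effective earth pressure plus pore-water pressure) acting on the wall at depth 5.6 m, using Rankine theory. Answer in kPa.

31.0 kPa

K_a = (1 − sin φ)/(1 + sin φ) = 0.2464.
γ' = 19.3 − 9.81 = 9.490 kN/m³.
Effective vertical stress at 5.6 m: σ'_v = 15.1×4.4 + 9.490×1.20 = 77.83 kPa.
σ'_h = K_a σ'_v = 0.2464 × 77.83 = 19.18 kPa; u = γ_w × 1.20 = 11.77 kPa.
Total σ_h = 19.18 + 11.77 = 30.95 kPa.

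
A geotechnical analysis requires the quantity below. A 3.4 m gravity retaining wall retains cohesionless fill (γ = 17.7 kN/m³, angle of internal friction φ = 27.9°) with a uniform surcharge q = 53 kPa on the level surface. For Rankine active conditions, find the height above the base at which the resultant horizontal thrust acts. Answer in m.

1.49 m

K_a = 0.3625.
Triangular part P₁ = ½K_aγH² = 37.08 at H/3 = 1.133 m; rectangular part P₂ = K_a q H = 65.32 at H/2 = 1.700 m.
ȳ = (P₁·1.133 + P₂·1.700)/(P₁+P₂) = 1.495 m.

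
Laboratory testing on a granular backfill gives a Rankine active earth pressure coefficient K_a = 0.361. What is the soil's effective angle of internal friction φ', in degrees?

K_a = tan²(45° − φ/2) ⇒ 45° − φ/2 = arctan(√0.361) = 31.00°.
φ = 2(45° − 31.00°) = 28.00°.

28.0°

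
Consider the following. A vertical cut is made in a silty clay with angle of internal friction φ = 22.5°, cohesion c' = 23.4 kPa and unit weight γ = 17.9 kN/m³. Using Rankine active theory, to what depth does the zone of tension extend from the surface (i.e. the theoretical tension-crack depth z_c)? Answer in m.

3.91 m

K_a = tan²(45° − 22.5°/2) = 0.4465; √K_a = 0.6682.
The active pressure is zero where K_a γ z = 2c√K_a, so z_c = 2c/(γ√K_a) = 2×23.4/(17.9×0.6682) = 3.913 m.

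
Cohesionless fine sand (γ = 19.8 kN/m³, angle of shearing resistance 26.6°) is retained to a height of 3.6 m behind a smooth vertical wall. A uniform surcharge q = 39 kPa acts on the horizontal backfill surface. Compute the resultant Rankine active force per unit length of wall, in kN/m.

102 kN/m

K_a = tan²(45° − φ/2) = 0.3814.
Soil triangle: ½ K_a γ H² = 0.5×0.3814×19.8×3.6² = 48.94 kN/m.
Surcharge rectangle: K_a q H = 0.3814×39×3.6 = 53.55 kN/m.
Total = 48.94 + 53.55 = 102.5 kN/m.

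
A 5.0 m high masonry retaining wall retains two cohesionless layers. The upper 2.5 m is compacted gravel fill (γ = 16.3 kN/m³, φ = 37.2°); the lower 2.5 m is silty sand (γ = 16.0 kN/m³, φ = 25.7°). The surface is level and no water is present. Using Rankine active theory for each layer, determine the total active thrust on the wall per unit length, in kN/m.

K_a1 = tan²(45°−37.2°/2) = 0.2464; K_a2 = tan²(45°−25.7°/2) = 0.3950.
Layer 1: σ at base = K_a1 γ₁ h₁ = 10.04 kPa; P₁ = ½×10.04×2.5 = 12.55.
Layer 2: σ_v at top = γ₁h₁ = 40.75; σ_h top = K_a2×40.75 = 16.10; σ_h base = K_a2×(40.75+16.0×2.5) = 31.90.
P₂ = ½(16.10+31.90)×2.5 = 60.00. Total P_a = 12.55+60.00 = 72.55 kN/m.

72.5 kN/m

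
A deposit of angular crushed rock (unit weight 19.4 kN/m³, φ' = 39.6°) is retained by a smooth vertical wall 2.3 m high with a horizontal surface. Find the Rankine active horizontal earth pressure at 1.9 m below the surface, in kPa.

8.16 kPa

K_a = (1 − sin φ)/(1 + sin φ) = 0.2214.
σ_h = K_a γ z = 0.2214 × 19.4 × 1.9 = 8.162 kPa.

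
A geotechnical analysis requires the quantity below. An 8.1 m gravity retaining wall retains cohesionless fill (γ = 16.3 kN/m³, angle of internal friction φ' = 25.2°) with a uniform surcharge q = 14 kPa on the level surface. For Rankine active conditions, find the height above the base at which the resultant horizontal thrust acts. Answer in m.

K_a = 0.4027.
Triangular part P₁ = ½K_aγH² = 215.4 at H/3 = 2.700 m; rectangular part P₂ = K_a q H = 45.67 at H/2 = 4.050 m.
ȳ = (P₁·2.700 + P₂·4.050)/(P₁+P₂) = 2.936 m.

2.94 m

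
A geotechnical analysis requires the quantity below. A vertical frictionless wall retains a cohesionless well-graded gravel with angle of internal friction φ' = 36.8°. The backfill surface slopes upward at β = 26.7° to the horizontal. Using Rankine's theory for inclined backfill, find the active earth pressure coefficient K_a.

K_a = cos β · (cos β − √(cos²β − cos²φ)) / (cos β + √(cos²β − cos²φ)).
cos β = 0.8934, cos φ = 0.8007, √(cos²β − cos²φ) = 0.3962.
K_a = 0.8934 × (0.8934 − 0.3962)/(0.8934 + 0.3962) = 0.3445.

0.344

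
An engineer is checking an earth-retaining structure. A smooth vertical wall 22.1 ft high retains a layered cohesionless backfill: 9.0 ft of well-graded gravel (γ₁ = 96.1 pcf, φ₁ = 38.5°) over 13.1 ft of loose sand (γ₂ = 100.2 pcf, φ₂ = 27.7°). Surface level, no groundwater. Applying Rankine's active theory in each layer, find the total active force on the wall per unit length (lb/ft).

K_a1 = tan²(45°−38.5°/2) = 0.2327; K_a2 = tan²(45°−27.7°/2) = 0.3653.
Layer 1: σ at base = K_a1 γ₁ h₁ = 201.2 psf; P₁ = ½×201.2×9.0 = 905.5.
Layer 2: σ_v at top = γ₁h₁ = 864.9; σ_h top = K_a2×864.9 = 316.0; σ_h base = K_a2×(864.9+100.2×13.1) = 795.5.
P₂ = ½(316.0+795.5)×13.1 = 7280. Total P_a = 905.5+7280 = 8186 lb/ft.

8190 lb/ft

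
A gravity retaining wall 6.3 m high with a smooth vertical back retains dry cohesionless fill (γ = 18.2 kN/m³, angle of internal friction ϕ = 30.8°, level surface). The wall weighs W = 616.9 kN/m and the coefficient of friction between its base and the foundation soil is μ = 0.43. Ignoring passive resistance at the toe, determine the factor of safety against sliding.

2.28

K_a = tan²(45° − 30.8°/2) = 0.3227.
P_a = ½K_aγH² = 0.5×0.3227×18.2×6.3² = 116.6 kN/m, acting at H/3 = 2.100 m above the base.
FS_sliding = μW / P_a = 0.43×616.9 / 116.6 = 2.276.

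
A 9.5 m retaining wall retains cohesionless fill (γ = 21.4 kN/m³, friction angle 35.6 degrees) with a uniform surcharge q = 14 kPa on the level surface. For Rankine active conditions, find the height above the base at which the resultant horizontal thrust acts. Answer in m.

K_a = 0.2641.
Triangular part P₁ = ½K_aγH² = 255.1 at H/3 = 3.167 m; rectangular part P₂ = K_a q H = 35.13 at H/2 = 4.750 m.
ȳ = (P₁·3.167 + P₂·4.750)/(P₁+P₂) = 3.358 m.

3.36 m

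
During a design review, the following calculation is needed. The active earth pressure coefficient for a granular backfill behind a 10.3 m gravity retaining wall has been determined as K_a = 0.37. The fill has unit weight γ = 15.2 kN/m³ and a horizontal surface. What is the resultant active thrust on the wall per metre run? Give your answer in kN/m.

298 kN/m

P = ½ K_a γ H² = 0.5 × 0.37 × 15.2 × 10.3² = 298.3 kN/m.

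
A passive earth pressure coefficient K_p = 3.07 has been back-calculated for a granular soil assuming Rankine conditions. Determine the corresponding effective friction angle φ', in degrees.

30.6°

K_p = (1+sin φ)/(1−sin φ) ⇒ sin φ = (K_p − 1)/(K_p + 1) = 0.5086.
φ = arcsin(0.5086) = 30.57°.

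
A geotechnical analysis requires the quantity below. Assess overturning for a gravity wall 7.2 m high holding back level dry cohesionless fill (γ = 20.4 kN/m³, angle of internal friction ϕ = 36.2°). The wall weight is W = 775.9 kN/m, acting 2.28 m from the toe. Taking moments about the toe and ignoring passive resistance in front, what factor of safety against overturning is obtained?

5.42

K_a = tan²(45° − 36.2°/2) = 0.2574.
P_a = ½K_aγH² = 0.5×0.2574×20.4×7.2² = 136.1 kN/m, acting at H/3 = 2.400 m above the base.
Overturning moment M_o = P_a × H/3 = 136.1 × 2.400 = 326.6.
Resisting moment M_r = W × 2.28 = 775.9 × 2.28 = 1769.
FS_overturning = M_r/M_o = 1769/326.6 = 5.416.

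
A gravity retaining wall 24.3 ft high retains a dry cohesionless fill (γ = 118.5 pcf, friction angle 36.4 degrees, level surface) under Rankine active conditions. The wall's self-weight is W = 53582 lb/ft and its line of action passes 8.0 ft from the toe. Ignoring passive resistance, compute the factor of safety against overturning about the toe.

5.93

K_a = tan²(45° − 36.4°/2) = 0.2552.
P_a = ½K_aγH² = 0.5×0.2552×118.5×24.3² = 8927 lb/ft, acting at H/3 = 8.100 ft above the base.
Overturning moment M_o = P_a × H/3 = 8927 × 8.100 = 72310.
Resisting moment M_r = W × 8.0 = 53582 × 8.0 = 428700.
FS_overturning = M_r/M_o = 428700/72310 = 5.928.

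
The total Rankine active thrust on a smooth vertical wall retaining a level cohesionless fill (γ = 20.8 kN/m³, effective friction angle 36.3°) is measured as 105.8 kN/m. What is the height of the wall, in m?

6.30 m

K_a = 0.2563. P_a = ½ K_a γ H² ⇒ H = √(2P_a/(K_a γ)).
H = √(2×105.8/(0.2563×20.8)) = 6.301 m.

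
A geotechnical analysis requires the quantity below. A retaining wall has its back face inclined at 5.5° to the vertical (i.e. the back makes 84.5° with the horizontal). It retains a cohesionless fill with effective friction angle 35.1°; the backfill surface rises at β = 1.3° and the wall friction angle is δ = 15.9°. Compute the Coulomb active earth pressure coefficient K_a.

K_a = sin²(α+φ) / [sin²α · sin(α−δ) · (1 + √{sin(φ+δ)sin(φ−β) / (sin(α−δ)sin(α+β))})²].
With α = 84.5°, φ = 35.1°, δ = 15.9°, β = 1.3°: K_a = 0.2896.

0.290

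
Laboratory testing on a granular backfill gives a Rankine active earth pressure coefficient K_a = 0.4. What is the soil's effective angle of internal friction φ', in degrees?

25.4°

K_a = tan²(45° − φ/2) ⇒ 45° − φ/2 = arctan(√0.4) = 32.31°.
φ = 2(45° − 32.31°) = 25.38°.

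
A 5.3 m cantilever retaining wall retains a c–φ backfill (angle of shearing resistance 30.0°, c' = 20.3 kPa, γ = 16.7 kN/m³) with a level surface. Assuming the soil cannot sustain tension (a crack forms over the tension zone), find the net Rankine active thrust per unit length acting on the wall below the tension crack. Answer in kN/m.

3.30 kN/m

K_a = 0.3333; √K_a = 0.5774.
Tension-crack depth z_c = 2c/(γ√K_a) = 2×20.3/(16.7×0.5774) = 4.211 m.
σ_a at base = K_a γ H − 2c√K_a = 0.3333×16.7×5.3 − 2×20.3×0.5774 = 6.063 kPa.
P_a = ½ × 6.063 × (H − z_c) = 0.5×6.063×1.089 = 3.302 kN/m.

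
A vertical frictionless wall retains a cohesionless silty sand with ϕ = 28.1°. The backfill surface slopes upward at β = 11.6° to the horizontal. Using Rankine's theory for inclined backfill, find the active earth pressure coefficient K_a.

K_a = cos β · (cos β − √(cos²β − cos²φ)) / (cos β + √(cos²β − cos²φ)).
cos β = 0.9796, cos φ = 0.8821, √(cos²β − cos²φ) = 0.4259.
K_a = 0.9796 × (0.9796 − 0.4259)/(0.9796 + 0.4259) = 0.3859.

0.386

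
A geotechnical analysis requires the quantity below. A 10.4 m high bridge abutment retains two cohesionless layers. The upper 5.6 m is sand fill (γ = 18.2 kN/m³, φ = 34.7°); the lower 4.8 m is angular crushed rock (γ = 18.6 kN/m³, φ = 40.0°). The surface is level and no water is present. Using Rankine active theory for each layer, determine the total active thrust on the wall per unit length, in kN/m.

231 kN/m

K_a1 = tan²(45°−34.7°/2) = 0.2745; K_a2 = tan²(45°−40.0°/2) = 0.2174.
Layer 1: σ at base = K_a1 γ₁ h₁ = 27.97 kPa; P₁ = ½×27.97×5.6 = 78.33.
Layer 2: σ_v at top = γ₁h₁ = 101.9; σ_h top = K_a2×101.9 = 22.16; σ_h base = K_a2×(101.9+18.6×4.8) = 41.58.
P₂ = ½(22.16+41.58)×4.8 = 153.0. Total P_a = 78.33+153.0 = 231.3 kN/m.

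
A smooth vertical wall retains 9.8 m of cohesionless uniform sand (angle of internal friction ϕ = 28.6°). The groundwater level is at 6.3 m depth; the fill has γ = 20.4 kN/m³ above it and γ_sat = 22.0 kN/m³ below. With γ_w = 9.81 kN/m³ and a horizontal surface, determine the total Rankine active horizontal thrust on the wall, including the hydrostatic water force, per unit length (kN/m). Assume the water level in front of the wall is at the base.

388 kN/m

K_a = tan²(45° − φ/2) = 0.3525.
γ' = 22.0 − 9.81 = 12.19 kN/m³. Depth below WT = 3.5 m.
σ'_h at WT = K_a γ d_w = 45.31 kPa; at base = 45.31 + K_a γ' × 3.5 = 60.35 kPa.
P₁ (0–6.3 m) = ½×45.31×6.3 = 142.7. P₂ (6.3–9.8 m) = ½(45.31+60.35)×3.5 = 184.9.
P_w = ½ γ_w h₂² = 0.5×9.81×3.5² = 60.09. Total = 142.7+184.9+60.09 = 387.7 kN/m.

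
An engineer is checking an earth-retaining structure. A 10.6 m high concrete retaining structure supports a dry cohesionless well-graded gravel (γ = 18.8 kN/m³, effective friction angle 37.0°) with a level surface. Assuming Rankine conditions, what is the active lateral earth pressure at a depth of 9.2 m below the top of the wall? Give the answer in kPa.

43.0 kPa

K_a = (1 − sin φ)/(1 + sin φ) = 0.2486.
σ_h = K_a γ z = 0.2486 × 18.8 × 9.2 = 43.00 kPa.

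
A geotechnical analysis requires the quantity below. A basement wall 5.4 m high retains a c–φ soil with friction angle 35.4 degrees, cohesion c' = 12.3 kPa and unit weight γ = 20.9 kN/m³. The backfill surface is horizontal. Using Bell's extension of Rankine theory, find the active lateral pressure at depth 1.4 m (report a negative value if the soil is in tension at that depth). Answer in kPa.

K_a = (1 − sin φ)/(1 + sin φ) = 0.2664.
σ_a = K_a γ z − 2c√K_a = 0.2664×20.9×1.4 − 2×12.3×0.5161 = -4.902 kPa.

-4.90 kPa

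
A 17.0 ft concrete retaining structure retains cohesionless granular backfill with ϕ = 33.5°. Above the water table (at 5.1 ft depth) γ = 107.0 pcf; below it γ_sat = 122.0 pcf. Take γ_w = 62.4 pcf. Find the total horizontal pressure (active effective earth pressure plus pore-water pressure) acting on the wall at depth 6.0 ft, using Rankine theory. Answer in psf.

K_a = (1 − sin φ)/(1 + sin φ) = 0.2887.
γ' = 122.0 − 62.4 = 59.60 pcf.
Effective vertical stress at 6.0 ft: σ'_v = 107.0×5.1 + 59.60×0.900 = 599.3 psf.
σ'_h = K_a σ'_v = 0.2887 × 599.3 = 173.0 psf; u = γ_w × 0.900 = 56.16 psf.
Total σ_h = 173.0 + 56.16 = 229.2 psf.

229 psf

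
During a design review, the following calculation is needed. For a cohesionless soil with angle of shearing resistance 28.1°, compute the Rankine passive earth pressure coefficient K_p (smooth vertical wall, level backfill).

2.78

K_p = (1 + sin φ)/(1 − sin φ) = tan²(45° + 28.1°/2) = 2.781.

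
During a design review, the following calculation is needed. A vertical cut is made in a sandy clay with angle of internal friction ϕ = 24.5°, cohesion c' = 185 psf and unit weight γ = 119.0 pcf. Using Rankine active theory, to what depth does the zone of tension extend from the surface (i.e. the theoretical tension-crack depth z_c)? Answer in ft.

K_a = tan²(45° − 24.5°/2) = 0.4137; √K_a = 0.6432.
The active pressure is zero where K_a γ z = 2c√K_a, so z_c = 2c/(γ√K_a) = 2×185/(119.0×0.6432) = 4.834 ft.

4.83 ft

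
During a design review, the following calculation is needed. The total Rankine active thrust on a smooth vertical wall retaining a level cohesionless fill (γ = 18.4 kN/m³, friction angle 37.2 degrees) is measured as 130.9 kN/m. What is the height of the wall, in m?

K_a = 0.2464. P_a = ½ K_a γ H² ⇒ H = √(2P_a/(K_a γ)).
H = √(2×130.9/(0.2464×18.4)) = 7.599 m.

7.60 m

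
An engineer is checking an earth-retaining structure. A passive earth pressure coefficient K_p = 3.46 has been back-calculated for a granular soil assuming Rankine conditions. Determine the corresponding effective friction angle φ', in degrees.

33.5°

K_p = (1+sin φ)/(1−sin φ) ⇒ sin φ = (K_p − 1)/(K_p + 1) = 0.5516.
φ = arcsin(0.5516) = 33.47°.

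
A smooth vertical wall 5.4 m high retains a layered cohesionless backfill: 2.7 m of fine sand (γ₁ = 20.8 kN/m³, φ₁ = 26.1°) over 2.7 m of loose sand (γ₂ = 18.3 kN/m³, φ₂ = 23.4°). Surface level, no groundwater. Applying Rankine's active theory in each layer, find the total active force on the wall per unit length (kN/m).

124 kN/m

K_a1 = tan²(45°−26.1°/2) = 0.3889; K_a2 = tan²(45°−23.4°/2) = 0.4315.
Layer 1: σ at base = K_a1 γ₁ h₁ = 21.84 kPa; P₁ = ½×21.84×2.7 = 29.49.
Layer 2: σ_v at top = γ₁h₁ = 56.16; σ_h top = K_a2×56.16 = 24.23; σ_h base = K_a2×(56.16+18.3×2.7) = 45.55.
P₂ = ½(24.23+45.55)×2.7 = 94.21. Total P_a = 29.49+94.21 = 123.7 kN/m.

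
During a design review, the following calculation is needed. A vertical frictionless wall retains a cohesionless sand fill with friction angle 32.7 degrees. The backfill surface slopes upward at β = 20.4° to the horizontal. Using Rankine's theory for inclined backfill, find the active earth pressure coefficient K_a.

K_a = cos β · (cos β − √(cos²β − cos²φ)) / (cos β + √(cos²β − cos²φ)).
cos β = 0.9373, cos φ = 0.8415, √(cos²β − cos²φ) = 0.4127.
K_a = 0.9373 × (0.9373 − 0.4127)/(0.9373 + 0.4127) = 0.3642.

0.364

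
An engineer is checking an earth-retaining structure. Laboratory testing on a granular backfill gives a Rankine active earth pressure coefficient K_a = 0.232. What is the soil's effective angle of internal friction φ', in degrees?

K_a = tan²(45° − φ/2) ⇒ 45° − φ/2 = arctan(√0.232) = 25.72°.
φ = 2(45° − 25.72°) = 38.56°.

38.6°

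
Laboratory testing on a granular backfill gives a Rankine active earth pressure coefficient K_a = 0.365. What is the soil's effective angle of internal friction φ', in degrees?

27.7°

K_a = tan²(45° − φ/2) ⇒ 45° − φ/2 = arctan(√0.365) = 31.14°.
φ = 2(45° − 31.14°) = 27.72°.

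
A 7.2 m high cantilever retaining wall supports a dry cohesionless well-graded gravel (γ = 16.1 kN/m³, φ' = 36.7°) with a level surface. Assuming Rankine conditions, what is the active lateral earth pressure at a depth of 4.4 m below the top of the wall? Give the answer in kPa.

17.8 kPa

K_a = (1 − sin φ)/(1 + sin φ) = 0.2519.
σ_h = K_a γ z = 0.2519 × 16.1 × 4.4 = 17.84 kPa.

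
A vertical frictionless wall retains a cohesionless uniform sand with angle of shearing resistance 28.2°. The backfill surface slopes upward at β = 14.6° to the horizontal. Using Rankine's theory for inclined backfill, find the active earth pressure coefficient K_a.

0.402

K_a = cos β · (cos β − √(cos²β − cos²φ)) / (cos β + √(cos²β − cos²φ)).
cos β = 0.9677, cos φ = 0.8813, √(cos²β − cos²φ) = 0.3997.
K_a = 0.9677 × (0.9677 − 0.3997)/(0.9677 + 0.3997) = 0.4020.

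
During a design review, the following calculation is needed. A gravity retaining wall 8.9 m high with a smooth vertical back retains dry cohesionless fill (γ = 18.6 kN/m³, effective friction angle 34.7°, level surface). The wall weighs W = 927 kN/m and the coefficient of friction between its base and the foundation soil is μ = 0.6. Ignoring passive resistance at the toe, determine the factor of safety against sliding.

K_a = tan²(45° − 34.7°/2) = 0.2745.
P_a = ½K_aγH² = 0.5×0.2745×18.6×8.9² = 202.2 kN/m, acting at H/3 = 2.967 m above the base.
FS_sliding = μW / P_a = 0.6×927 / 202.2 = 2.751.

2.75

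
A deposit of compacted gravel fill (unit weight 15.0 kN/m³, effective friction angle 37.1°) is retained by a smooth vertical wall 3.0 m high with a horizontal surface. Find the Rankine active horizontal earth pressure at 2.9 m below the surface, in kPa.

10.8 kPa

K_a = (1 − sin φ)/(1 + sin φ) = 0.2475.
σ_h = K_a γ z = 0.2475 × 15.0 × 2.9 = 10.77 kPa.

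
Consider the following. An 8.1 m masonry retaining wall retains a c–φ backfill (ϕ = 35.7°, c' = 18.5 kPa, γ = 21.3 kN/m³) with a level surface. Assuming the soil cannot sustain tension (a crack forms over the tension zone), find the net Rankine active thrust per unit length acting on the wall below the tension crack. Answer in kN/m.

62.2 kN/m

K_a = 0.2630; √K_a = 0.5128.
Tension-crack depth z_c = 2c/(γ√K_a) = 2×18.5/(21.3×0.5128) = 3.387 m.
σ_a at base = K_a γ H − 2c√K_a = 0.2630×21.3×8.1 − 2×18.5×0.5128 = 26.40 kPa.
P_a = ½ × 26.40 × (H − z_c) = 0.5×26.40×4.713 = 62.21 kN/m.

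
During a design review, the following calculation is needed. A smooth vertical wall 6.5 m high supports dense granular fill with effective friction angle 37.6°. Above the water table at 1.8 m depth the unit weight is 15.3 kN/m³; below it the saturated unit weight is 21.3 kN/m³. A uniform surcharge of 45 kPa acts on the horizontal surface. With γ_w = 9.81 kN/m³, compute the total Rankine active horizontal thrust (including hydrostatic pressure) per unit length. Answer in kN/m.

247 kN/m

K_a = tan²(45° − φ/2) = 0.2421.
γ' = 21.3 − 9.81 = 11.49 kN/m³. h₂ = H − d_w = 4.7 m.
σ'_h: at surface K_a·q = 10.90; at WT K_a(q+γd_w) = 17.56; at base K_a(q+γd_w+γ'h₂) = 30.64 kPa.
P₁ = ½(10.90+17.56)×1.8 = 25.61; P₂ = ½(17.56+30.64)×4.7 = 113.3; P_w = ½γ_w h₂² = 108.4.
Total = 25.61+113.3+108.4 = 247.2 kN/m.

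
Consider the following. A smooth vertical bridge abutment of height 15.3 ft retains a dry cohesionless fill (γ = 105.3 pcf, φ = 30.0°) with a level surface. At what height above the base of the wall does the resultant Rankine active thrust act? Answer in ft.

K_a = 0.3333.
The pressure distribution is triangular, so the resultant acts at H/3 above the base = 15.3/3 = 5.100 ft.

5.10 ft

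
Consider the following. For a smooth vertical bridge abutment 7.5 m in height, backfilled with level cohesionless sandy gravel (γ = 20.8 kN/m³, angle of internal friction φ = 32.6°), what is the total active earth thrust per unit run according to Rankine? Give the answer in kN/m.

K_a = tan²(45° − φ/2) = 0.2997.
P_a = ½ K_a γ H² = 0.5 × 0.2997 × 20.8 × 7.5² = 175.3 kN/m.

175 kN/m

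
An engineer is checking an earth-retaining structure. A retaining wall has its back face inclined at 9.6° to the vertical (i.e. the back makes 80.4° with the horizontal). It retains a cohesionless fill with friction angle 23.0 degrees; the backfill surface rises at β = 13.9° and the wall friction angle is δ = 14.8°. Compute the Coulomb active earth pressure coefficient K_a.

K_a = sin²(α+φ) / [sin²α · sin(α−δ) · (1 + √{sin(φ+δ)sin(φ−β) / (sin(α−δ)sin(α+β))})²].
With α = 80.4°, φ = 23.0°, δ = 14.8°, β = 13.9°: K_a = 0.6072.

0.607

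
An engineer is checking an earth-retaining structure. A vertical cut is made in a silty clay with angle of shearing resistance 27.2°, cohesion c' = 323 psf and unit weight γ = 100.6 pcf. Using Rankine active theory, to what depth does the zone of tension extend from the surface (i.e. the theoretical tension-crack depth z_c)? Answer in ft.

10.5 ft

K_a = tan²(45° − 27.2°/2) = 0.3726; √K_a = 0.6104.
The active pressure is zero where K_a γ z = 2c√K_a, so z_c = 2c/(γ√K_a) = 2×323/(100.6×0.6104) = 10.52 ft.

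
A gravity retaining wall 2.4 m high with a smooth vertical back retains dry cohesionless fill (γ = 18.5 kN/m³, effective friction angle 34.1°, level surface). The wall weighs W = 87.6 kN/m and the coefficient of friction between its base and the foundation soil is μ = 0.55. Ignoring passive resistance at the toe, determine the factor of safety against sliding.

3.21

K_a = tan²(45° − 34.1°/2) = 0.2815.
P_a = ½K_aγH² = 0.5×0.2815×18.5×2.4² = 15.00 kN/m, acting at H/3 = 0.8000 m above the base.
FS_sliding = μW / P_a = 0.55×87.6 / 15.00 = 3.212.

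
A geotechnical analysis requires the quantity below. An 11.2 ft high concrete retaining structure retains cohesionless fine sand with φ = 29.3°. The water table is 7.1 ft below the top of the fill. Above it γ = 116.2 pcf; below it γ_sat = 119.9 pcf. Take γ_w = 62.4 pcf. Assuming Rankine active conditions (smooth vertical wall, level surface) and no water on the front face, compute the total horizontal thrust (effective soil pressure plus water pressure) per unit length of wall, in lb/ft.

2850 lb/ft

K_a = tan²(45° − φ/2) = 0.3428.
γ' = 119.9 − 62.4 = 57.50 pcf. Depth below WT = 4.1 ft.
σ'_h at WT = K_a γ d_w = 282.8 psf; at base = 282.8 + K_a γ' × 4.1 = 363.7 psf.
P₁ (0–7.1 ft) = ½×282.8×7.1 = 1004. P₂ (7.1–11.2 ft) = ½(282.8+363.7)×4.1 = 1325.
P_w = ½ γ_w h₂² = 0.5×62.4×4.1² = 524.5. Total = 1004+1325+524.5 = 2854 lb/ft.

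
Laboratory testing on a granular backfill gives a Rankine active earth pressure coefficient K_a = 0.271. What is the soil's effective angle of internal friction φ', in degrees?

35.0°

K_a = tan²(45° − φ/2) ⇒ 45° − φ/2 = arctan(√0.271) = 27.50°.
φ = 2(45° − 27.50°) = 35.00°.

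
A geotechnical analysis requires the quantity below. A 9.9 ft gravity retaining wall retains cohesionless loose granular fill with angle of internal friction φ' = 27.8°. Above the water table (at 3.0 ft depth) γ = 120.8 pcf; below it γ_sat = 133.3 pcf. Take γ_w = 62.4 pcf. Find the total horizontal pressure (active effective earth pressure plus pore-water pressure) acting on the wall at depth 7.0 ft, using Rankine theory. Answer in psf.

485 psf

K_a = (1 − sin φ)/(1 + sin φ) = 0.3639.
γ' = 133.3 − 62.4 = 70.90 pcf.
Effective vertical stress at 7.0 ft: σ'_v = 120.8×3.0 + 70.90×4.00 = 646.0 psf.
σ'_h = K_a σ'_v = 0.3639 × 646.0 = 235.1 psf; u = γ_w × 4.00 = 249.6 psf.
Total σ_h = 235.1 + 249.6 = 484.7 psf.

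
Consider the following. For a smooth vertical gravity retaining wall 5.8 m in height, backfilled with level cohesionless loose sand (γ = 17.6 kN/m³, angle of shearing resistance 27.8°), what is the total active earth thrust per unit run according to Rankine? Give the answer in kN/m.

K_a = tan²(45° − φ/2) = 0.3639.
P_a = ½ K_a γ H² = 0.5 × 0.3639 × 17.6 × 5.8² = 107.7 kN/m.

108 kN/m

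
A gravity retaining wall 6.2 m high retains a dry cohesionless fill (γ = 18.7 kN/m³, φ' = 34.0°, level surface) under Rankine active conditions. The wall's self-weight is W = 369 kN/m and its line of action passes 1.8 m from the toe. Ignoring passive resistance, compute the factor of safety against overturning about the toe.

K_a = tan²(45° − 34.0°/2) = 0.2827.
P_a = ½K_aγH² = 0.5×0.2827×18.7×6.2² = 101.6 kN/m, acting at H/3 = 2.067 m above the base.
Overturning moment M_o = P_a × H/3 = 101.6 × 2.067 = 210.0.
Resisting moment M_r = W × 1.8 = 369 × 1.8 = 664.2.
FS_overturning = M_r/M_o = 664.2/210.0 = 3.163.

3.16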